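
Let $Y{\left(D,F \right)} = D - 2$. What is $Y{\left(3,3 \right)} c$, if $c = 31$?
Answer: $31$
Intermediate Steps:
$Y{\left(D,F \right)} = -2 + D$
$Y{\left(3,3 \right)} c = \left(-2 + 3\right) 31 = 1 \cdot 31 = 31$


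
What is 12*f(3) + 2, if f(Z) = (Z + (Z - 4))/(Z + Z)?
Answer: 6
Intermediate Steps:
f(Z) = (-4 + 2*Z)/(2*Z) (f(Z) = (Z + (-4 + Z))/((2*Z)) = (-4 + 2*Z)*(1/(2*Z)) = (-4 + 2*Z)/(2*Z))
12*f(3) + 2 = 12*((-2 + 3)/3) + 2 = 12*((⅓)*1) + 2 = 12*(⅓) + 2 = 4 + 2 = 6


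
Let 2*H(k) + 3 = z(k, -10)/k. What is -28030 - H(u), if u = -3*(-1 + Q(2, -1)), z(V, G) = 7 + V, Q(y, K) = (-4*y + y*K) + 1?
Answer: -1681747/60 ≈ -28029.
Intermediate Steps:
Q(y, K) = 1 - 4*y + K*y (Q(y, K) = (-4*y + K*y) + 1 = 1 - 4*y + K*y)
u = 30 (u = -3*(-1 + (1 - 4*2 - 1*2)) = -3*(-1 + (1 - 8 - 2)) = -3*(-1 - 9) = -3*(-10) = 30)
H(k) = -3/2 + (7 + k)/(2*k) (H(k) = -3/2 + ((7 + k)/k)/2 = -3/2 + (7 + k)/(2*k))
-28030 - H(u) = -28030 - (7/2 - 1*30)/30 = -28030 - (7/2 - 30)/30 = -28030 - (-53)/(30*2) = -28030 - 1*(-53/60) = -28030 + 53/60 = -1681747/60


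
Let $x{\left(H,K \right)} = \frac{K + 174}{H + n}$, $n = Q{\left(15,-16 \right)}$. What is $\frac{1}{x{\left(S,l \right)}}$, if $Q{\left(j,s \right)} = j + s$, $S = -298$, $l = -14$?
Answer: $- \frac{299}{160} \approx -1.8687$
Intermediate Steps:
$n = -1$ ($n = 15 - 16 = -1$)
$x{\left(H,K \right)} = \frac{174 + K}{-1 + H}$ ($x{\left(H,K \right)} = \frac{K + 174}{H - 1} = \frac{174 + K}{-1 + H}$)
$\frac{1}{x{\left(S,l \right)}} = \frac{1}{\frac{1}{-1 - 298} \left(174 - 14\right)} = \frac{1}{\frac{1}{-299} \cdot 160} = \frac{1}{\left(- \frac{1}{299}\right) 160} = \frac{1}{- \frac{160}{299}} = - \frac{299}{160}$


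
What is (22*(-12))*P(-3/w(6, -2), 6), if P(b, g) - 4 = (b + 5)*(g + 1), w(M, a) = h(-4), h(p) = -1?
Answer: -15840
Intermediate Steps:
w(M, a) = -1
P(b, g) = 4 + (1 + g)*(5 + b) (P(b, g) = 4 + (b + 5)*(g + 1) = 4 + (5 + b)*(1 + g) = 4 + (1 + g)*(5 + b))
(22*(-12))*P(-3/w(6, -2), 6) = (22*(-12))*(9 - 3/(-1) + 5*6 - 3/(-1)*6) = -264*(9 - 3*(-1) + 30 - 3*(-1)*6) = -264*(9 + 3 + 30 + 3*6) = -264*(9 + 3 + 30 + 18) = -264*60 = -15840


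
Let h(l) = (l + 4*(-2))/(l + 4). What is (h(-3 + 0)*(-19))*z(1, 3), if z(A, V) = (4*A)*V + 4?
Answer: 3344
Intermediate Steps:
z(A, V) = 4 + 4*A*V (z(A, V) = 4*A*V + 4 = 4 + 4*A*V)
h(l) = (-8 + l)/(4 + l) (h(l) = (l - 8)/(4 + l) = (-8 + l)/(4 + l))
(h(-3 + 0)*(-19))*z(1, 3) = (((-8 + (-3 + 0))/(4 + (-3 + 0)))*(-19))*(4 + 4*1*3) = (((-8 - 3)/(4 - 3))*(-19))*(4 + 12) = ((-11/1)*(-19))*16 = ((1*(-11))*(-19))*16 = -11*(-19)*16 = 209*16 = 3344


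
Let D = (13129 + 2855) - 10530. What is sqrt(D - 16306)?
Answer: 2*I*sqrt(2713) ≈ 104.17*I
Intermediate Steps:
D = 5454 (D = 15984 - 10530 = 5454)
sqrt(D - 16306) = sqrt(5454 - 16306) = sqrt(-10852) = 2*I*sqrt(2713)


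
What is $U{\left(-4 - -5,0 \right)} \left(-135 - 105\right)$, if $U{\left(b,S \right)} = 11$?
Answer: $-2640$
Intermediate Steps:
$U{\left(-4 - -5,0 \right)} \left(-135 - 105\right) = 11 \left(-135 - 105\right) = 11 \left(-240\right) = -2640$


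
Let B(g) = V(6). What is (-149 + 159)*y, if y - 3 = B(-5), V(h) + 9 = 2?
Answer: -40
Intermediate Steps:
V(h) = -7 (V(h) = -9 + 2 = -7)
B(g) = -7
y = -4 (y = 3 - 7 = -4)
(-149 + 159)*y = (-149 + 159)*(-4) = 10*(-4) = -40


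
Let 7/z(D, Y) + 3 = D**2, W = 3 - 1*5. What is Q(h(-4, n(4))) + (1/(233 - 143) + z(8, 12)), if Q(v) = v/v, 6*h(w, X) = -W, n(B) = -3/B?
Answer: 6181/5490 ≈ 1.1259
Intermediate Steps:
W = -2 (W = 3 - 5 = -2)
z(D, Y) = 7/(-3 + D**2)
h(w, X) = 1/3 (h(w, X) = (-1*(-2))/6 = (1/6)*2 = 1/3)
Q(v) = 1
Q(h(-4, n(4))) + (1/(233 - 143) + z(8, 12)) = 1 + (1/(233 - 143) + 7/(-3 + 8**2)) = 1 + (1/90 + 7/(-3 + 64)) = 1 + (1/90 + 7/61) = 1 + 691/5490 = 6181/5490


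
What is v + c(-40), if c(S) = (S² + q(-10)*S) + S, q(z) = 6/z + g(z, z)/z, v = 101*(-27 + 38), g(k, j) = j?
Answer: 2655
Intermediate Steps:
v = 1111 (v = 101*11 = 1111)
q(z) = 1 + 6/z (q(z) = 6/z + z/z = 6/z + 1 = 1 + 6/z)
c(S) = S² + 7*S/5 (c(S) = (S² + ((6 - 10)/(-10))*S) + S = (S² + (-⅒*(-4))*S) + S = (S² + 2*S/5) + S = S² + 7*S/5)
v + c(-40) = 1111 + (⅕)*(-40)*(7 + 5*(-40)) = 1111 + (⅕)*(-40)*(7 - 200) = 1111 + (⅕)*(-40)*(-193) = 1111 + 1544 = 2655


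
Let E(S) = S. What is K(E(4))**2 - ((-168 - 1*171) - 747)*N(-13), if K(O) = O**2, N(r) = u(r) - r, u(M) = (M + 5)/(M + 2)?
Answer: 166802/11 ≈ 15164.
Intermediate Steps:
u(M) = (5 + M)/(2 + M)
N(r) = -r + (5 + r)/(2 + r) (N(r) = (5 + r)/(2 + r) - r = -r + (5 + r)/(2 + r))
K(E(4))**2 - ((-168 - 1*171) - 747)*N(-13) = (4**2)**2 - ((-168 - 1*171) - 747)*(5 - 1*(-13) - 1*(-13)**2)/(2 - 13) = 16**2 - ((-168 - 171) - 747)*(5 + 13 - 1*169)/(-11) = 256 - (-339 - 747)*(-(5 + 13 - 169)/11) = 256 - (-1086)*(-1/11*(-151)) = 256 - (-1086)*151/11 = 256 - 1*(-163986/11) = 256 + 163986/11 = 166802/11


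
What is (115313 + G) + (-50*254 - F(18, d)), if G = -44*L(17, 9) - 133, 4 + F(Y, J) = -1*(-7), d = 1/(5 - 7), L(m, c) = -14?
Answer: 103093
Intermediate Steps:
d = -½ (d = 1/(-2) = -½ ≈ -0.50000)
F(Y, J) = 3 (F(Y, J) = -4 - 1*(-7) = -4 + 7 = 3)
G = 483 (G = -44*(-14) - 133 = 616 - 133 = 483)
(115313 + G) + (-50*254 - F(18, d)) = (115313 + 483) + (-50*254 - 1*3) = 115796 + (-12700 - 3) = 115796 - 12703 = 103093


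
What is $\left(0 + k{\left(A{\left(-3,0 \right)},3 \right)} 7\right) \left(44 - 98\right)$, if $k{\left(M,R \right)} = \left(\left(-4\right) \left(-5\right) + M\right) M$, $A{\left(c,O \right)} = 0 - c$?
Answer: $-26082$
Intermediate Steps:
$A{\left(c,O \right)} = - c$
$k{\left(M,R \right)} = M \left(20 + M\right)$ ($k{\left(M,R \right)} = \left(20 + M\right) M = M \left(20 + M\right)$)
$\left(0 + k{\left(A{\left(-3,0 \right)},3 \right)} 7\right) \left(44 - 98\right) = \left(0 + \left(-1\right) \left(-3\right) \left(20 - -3\right) 7\right) \left(44 - 98\right) = \left(0 + 3 \left(20 + 3\right) 7\right) \left(-54\right) = \left(0 + 3 \cdot 23 \cdot 7\right) \left(-54\right) = \left(0 + 69 \cdot 7\right) \left(-54\right) = \left(0 + 483\right) \left(-54\right) = 483 \left(-54\right) = -26082$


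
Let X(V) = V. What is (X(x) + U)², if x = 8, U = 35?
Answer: 1849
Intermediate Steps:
(X(x) + U)² = (8 + 35)² = 43² = 1849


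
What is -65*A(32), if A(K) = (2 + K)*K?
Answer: -70720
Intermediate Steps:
A(K) = K*(2 + K)
-65*A(32) = -2080*(2 + 32) = -2080*34 = -65*1088 = -70720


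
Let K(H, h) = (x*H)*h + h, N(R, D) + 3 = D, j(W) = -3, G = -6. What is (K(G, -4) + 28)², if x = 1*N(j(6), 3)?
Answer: 576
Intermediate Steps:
N(R, D) = -3 + D
x = 0 (x = 1*(-3 + 3) = 1*0 = 0)
K(H, h) = h (K(H, h) = (0*H)*h + h = 0*h + h = 0 + h = h)
(K(G, -4) + 28)² = (-4 + 28)² = 24² = 576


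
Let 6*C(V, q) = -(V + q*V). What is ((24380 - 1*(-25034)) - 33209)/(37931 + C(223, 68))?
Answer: 32410/70733 ≈ 0.45820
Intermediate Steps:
C(V, q) = -V/6 - V*q/6 (C(V, q) = (-(V + q*V))/6 = (-(V + V*q))/6 = (-V - V*q)/6 = -V/6 - V*q/6)
((24380 - 1*(-25034)) - 33209)/(37931 + C(223, 68)) = ((24380 - 1*(-25034)) - 33209)/(37931 - 1/6*223*(1 + 68)) = ((24380 + 25034) - 33209)/(37931 - 1/6*223*69) = (49414 - 33209)/(37931 - 5129/2) = 16205/(70733/2) = 16205*(2/70733) = 32410/70733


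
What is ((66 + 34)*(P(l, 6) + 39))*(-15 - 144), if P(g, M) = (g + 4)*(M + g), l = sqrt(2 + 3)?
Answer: -1081200 - 159000*sqrt(5) ≈ -1.4367e+6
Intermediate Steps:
l = sqrt(5) ≈ 2.2361
P(g, M) = (4 + g)*(M + g)
((66 + 34)*(P(l, 6) + 39))*(-15 - 144) = ((66 + 34)*(((sqrt(5))**2 + 4*6 + 4*sqrt(5) + 6*sqrt(5)) + 39))*(-15 - 144) = (100*((5 + 24 + 4*sqrt(5) + 6*sqrt(5)) + 39))*(-159) = (100*((29 + 10*sqrt(5)) + 39))*(-159) = (100*(68 + 10*sqrt(5)))*(-159) = (6800 + 1000*sqrt(5))*(-159) = -1081200 - 159000*sqrt(5)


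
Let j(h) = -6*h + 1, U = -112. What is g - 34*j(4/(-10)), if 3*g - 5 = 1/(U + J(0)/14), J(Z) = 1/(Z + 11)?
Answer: -29475893/258705 ≈ -113.94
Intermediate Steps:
J(Z) = 1/(11 + Z)
j(h) = 1 - 6*h
g = 86081/51741 (g = 5/3 + 1/(3*(-112 + 1/((11 + 0)*14))) = 5/3 + 1/(3*(-112 + (1/14)/11)) = 5/3 + 1/(3*(-112 + (1/11)*(1/14))) = 5/3 + 1/(3*(-112 + 1/154)) = 5/3 + 1/(3*(-17247/154)) = 5/3 + (⅓)*(-154/17247) = 5/3 - 154/51741 = 86081/51741 ≈ 1.6637)
g - 34*j(4/(-10)) = 86081/51741 - 34*(1 - 24/(-10)) = 86081/51741 - 34*(1 - 24*(-1)/10) = 86081/51741 - 34*(1 - 6*(-⅖)) = 86081/51741 - 34*(1 + 12/5) = 86081/51741 - 34*17/5 = 86081/51741 - 578/5 = -29475893/258705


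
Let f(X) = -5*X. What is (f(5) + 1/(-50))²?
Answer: 1565001/2500 ≈ 626.00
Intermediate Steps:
(f(5) + 1/(-50))² = (-5*5 + 1/(-50))² = (-25 - 1/50)² = (-1251/50)² = 1565001/2500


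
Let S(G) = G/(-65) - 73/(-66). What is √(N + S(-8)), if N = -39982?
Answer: I*√735810105030/4290 ≈ 199.95*I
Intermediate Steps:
S(G) = 73/66 - G/65 (S(G) = G*(-1/65) - 73*(-1/66) = -G/65 + 73/66 = 73/66 - G/65)
√(N + S(-8)) = √(-39982 + (73/66 - 1/65*(-8))) = √(-39982 + (73/66 + 8/65)) = √(-39982 + 5273/4290) = √(-171517507/4290) = I*√735810105030/4290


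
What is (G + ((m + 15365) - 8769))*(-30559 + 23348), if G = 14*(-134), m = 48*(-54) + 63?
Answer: -15799301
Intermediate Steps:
m = -2529 (m = -2592 + 63 = -2529)
G = -1876
(G + ((m + 15365) - 8769))*(-30559 + 23348) = (-1876 + ((-2529 + 15365) - 8769))*(-30559 + 23348) = (-1876 + (12836 - 8769))*(-7211) = (-1876 + 4067)*(-7211) = 2191*(-7211) = -15799301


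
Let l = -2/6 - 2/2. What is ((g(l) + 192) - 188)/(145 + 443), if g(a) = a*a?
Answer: 13/1323 ≈ 0.0098262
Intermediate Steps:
l = -4/3 (l = -2*⅙ - 2*½ = -⅓ - 1 = -4/3 ≈ -1.3333)
g(a) = a²
((g(l) + 192) - 188)/(145 + 443) = (((-4/3)² + 192) - 188)/(145 + 443) = ((16/9 + 192) - 188)/588 = (1744/9 - 188)*(1/588) = (52/9)*(1/588) = 13/1323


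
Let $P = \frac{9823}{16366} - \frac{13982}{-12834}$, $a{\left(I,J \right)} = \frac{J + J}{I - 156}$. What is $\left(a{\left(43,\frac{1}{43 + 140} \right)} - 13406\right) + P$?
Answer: $- \frac{9703476133427803}{723907147446} \approx -13404.0$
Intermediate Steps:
$a{\left(I,J \right)} = \frac{2 J}{-156 + I}$
$P = \frac{177448897}{105020622}$ ($P = 9823 \cdot \frac{1}{16366} - - \frac{6991}{6417} = \frac{9823}{16366} + \frac{6991}{6417} = \frac{177448897}{105020622} \approx 1.6897$)
$\left(a{\left(43,\frac{1}{43 + 140} \right)} - 13406\right) + P = \left(\frac{2}{\left(43 + 140\right) \left(-156 + 43\right)} - 13406\right) + \frac{177448897}{105020622} = \left(\frac{2}{183 \left(-113\right)} - 13406\right) + \frac{177448897}{105020622} = \left(2 \cdot \frac{1}{183} \left(- \frac{1}{113}\right) - 13406\right) + \frac{177448897}{105020622} = \left(- \frac{2}{20679} - 13406\right) + \frac{177448897}{105020622} = - \frac{277222676}{20679} + \frac{177448897}{105020622} = - \frac{9703476133427803}{723907147446}$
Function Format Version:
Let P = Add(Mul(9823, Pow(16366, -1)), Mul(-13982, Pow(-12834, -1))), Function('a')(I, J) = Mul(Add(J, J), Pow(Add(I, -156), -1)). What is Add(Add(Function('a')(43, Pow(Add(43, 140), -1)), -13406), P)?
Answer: Rational(-9703476133427803, 723907147446) ≈ -13404.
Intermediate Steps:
Function('a')(I, J) = Mul(2, J, Pow(Add(-156, I), -1)) (Function('a')(I, J) = Mul(Mul(2, J), Pow(Add(-156, I), -1)) = Mul(2, J, Pow(Add(-156, I), -1)))
P = Rational(177448897, 105020622) (P = Add(Mul(9823, Rational(1, 16366)), Mul(-13982, Rational(-1, 12834))) = Add(Rational(9823, 16366), Rational(6991, 6417)) = Rational(177448897, 105020622) ≈ 1.6897)
Add(Add(Function('a')(43, Pow(Add(43, 140), -1)), -13406), P) = Add(Add(Mul(2, Pow(Add(43, 140), -1), Pow(Add(-156, 43), -1)), -13406), Rational(177448897, 105020622)) = Add(Add(Mul(2, Pow(183, -1), Pow(-113, -1)), -13406), Rational(177448897, 105020622)) = Add(Add(Mul(2, Rational(1, 183), Rational(-1, 113)), -13406), Rational(177448897, 105020622)) = Add(Add(Rational(-2, 20679), -13406), Rational(177448897, 105020622)) = Add(Rational(-277222676, 20679), Rational(177448897, 105020622)) = Rational(-9703476133427803, 723907147446)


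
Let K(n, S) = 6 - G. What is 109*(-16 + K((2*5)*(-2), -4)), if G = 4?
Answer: -1526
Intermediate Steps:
K(n, S) = 2 (K(n, S) = 6 - 1*4 = 6 - 4 = 2)
109*(-16 + K((2*5)*(-2), -4)) = 109*(-16 + 2) = 109*(-14) = -1526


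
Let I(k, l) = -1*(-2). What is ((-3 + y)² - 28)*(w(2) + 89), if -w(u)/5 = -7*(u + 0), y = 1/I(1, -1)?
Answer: -13833/4 ≈ -3458.3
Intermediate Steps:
I(k, l) = 2
y = ½ (y = 1/2 = ½ ≈ 0.50000)
w(u) = 35*u (w(u) = -(-35)*(u + 0) = -(-35)*u = 35*u)
((-3 + y)² - 28)*(w(2) + 89) = ((-3 + ½)² - 28)*(35*2 + 89) = ((-5/2)² - 28)*(70 + 89) = (25/4 - 28)*159 = -87/4*159 = -13833/4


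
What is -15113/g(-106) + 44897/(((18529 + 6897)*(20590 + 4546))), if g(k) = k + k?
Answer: 2414711938733/33872720608 ≈ 71.288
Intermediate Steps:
g(k) = 2*k
-15113/g(-106) + 44897/(((18529 + 6897)*(20590 + 4546))) = -15113/(2*(-106)) + 44897/(((18529 + 6897)*(20590 + 4546))) = -15113/(-212) + 44897/((25426*25136)) = -15113*(-1/212) + 44897/639107936 = 15113/212 + 44897*(1/639107936) = 15113/212 + 44897/639107936 = 2414711938733/33872720608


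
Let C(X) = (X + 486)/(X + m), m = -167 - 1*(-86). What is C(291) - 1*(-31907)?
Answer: 319107/10 ≈ 31911.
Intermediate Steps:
m = -81 (m = -167 + 86 = -81)
C(X) = (486 + X)/(-81 + X) (C(X) = (X + 486)/(X - 81) = (486 + X)/(-81 + X))
C(291) - 1*(-31907) = (486 + 291)/(-81 + 291) - 1*(-31907) = 777/210 + 31907 = (1/210)*777 + 31907 = 37/10 + 31907 = 319107/10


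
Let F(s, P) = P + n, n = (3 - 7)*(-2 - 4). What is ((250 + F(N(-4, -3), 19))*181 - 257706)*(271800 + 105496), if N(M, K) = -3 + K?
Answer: -77222304208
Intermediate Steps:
n = 24 (n = -4*(-6) = 24)
F(s, P) = 24 + P (F(s, P) = P + 24 = 24 + P)
((250 + F(N(-4, -3), 19))*181 - 257706)*(271800 + 105496) = ((250 + (24 + 19))*181 - 257706)*(271800 + 105496) = ((250 + 43)*181 - 257706)*377296 = (293*181 - 257706)*377296 = (53033 - 257706)*377296 = -204673*377296 = -77222304208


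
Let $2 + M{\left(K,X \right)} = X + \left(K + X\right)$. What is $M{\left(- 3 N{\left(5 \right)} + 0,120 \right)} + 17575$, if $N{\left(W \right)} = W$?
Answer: $17798$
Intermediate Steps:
$M{\left(K,X \right)} = -2 + K + 2 X$ ($M{\left(K,X \right)} = -2 + \left(X + \left(K + X\right)\right) = -2 + \left(K + 2 X\right) = -2 + K + 2 X$)
$M{\left(- 3 N{\left(5 \right)} + 0,120 \right)} + 17575 = \left(-2 + \left(\left(-3\right) 5 + 0\right) + 2 \cdot 120\right) + 17575 = \left(-2 + \left(-15 + 0\right) + 240\right) + 17575 = \left(-2 - 15 + 240\right) + 17575 = 223 + 17575 = 17798$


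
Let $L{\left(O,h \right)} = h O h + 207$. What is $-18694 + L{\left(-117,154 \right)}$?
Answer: $-2793259$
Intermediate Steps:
$L{\left(O,h \right)} = 207 + O h^{2}$ ($L{\left(O,h \right)} = O h h + 207 = O h^{2} + 207 = 207 + O h^{2}$)
$-18694 + L{\left(-117,154 \right)} = -18694 + \left(207 - 117 \cdot 154^{2}\right) = -18694 + \left(207 - 2774772\right) = -18694 - 2774565 = -2793259$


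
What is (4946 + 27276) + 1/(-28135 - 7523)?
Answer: 1148972075/35658 ≈ 32222.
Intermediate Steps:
(4946 + 27276) + 1/(-28135 - 7523) = 32222 + 1/(-35658) = 32222 - 1/35658 = 1148972075/35658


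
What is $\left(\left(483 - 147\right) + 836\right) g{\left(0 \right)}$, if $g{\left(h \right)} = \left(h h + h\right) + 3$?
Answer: $3516$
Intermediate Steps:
$g{\left(h \right)} = 3 + h + h^{2}$ ($g{\left(h \right)} = \left(h^{2} + h\right) + 3 = \left(h + h^{2}\right) + 3 = 3 + h + h^{2}$)
$\left(\left(483 - 147\right) + 836\right) g{\left(0 \right)} = \left(\left(483 - 147\right) + 836\right) \left(3 + 0 + 0^{2}\right) = \left(\left(483 - 147\right) + 836\right) \left(3 + 0 + 0\right) = \left(336 + 836\right) 3 = 1172 \cdot 3 = 3516$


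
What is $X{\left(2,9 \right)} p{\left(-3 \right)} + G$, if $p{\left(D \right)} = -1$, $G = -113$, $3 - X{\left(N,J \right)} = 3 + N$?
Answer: $-111$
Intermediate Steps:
$X{\left(N,J \right)} = - N$ ($X{\left(N,J \right)} = 3 - \left(3 + N\right) = - N$)
$X{\left(2,9 \right)} p{\left(-3 \right)} + G = \left(-1\right) 2 \left(-1\right) - 113 = \left(-2\right) \left(-1\right) - 113 = 2 - 113 = -111$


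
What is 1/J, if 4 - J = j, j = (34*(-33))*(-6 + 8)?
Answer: 1/2248 ≈ 0.00044484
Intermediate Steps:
j = -2244 (j = -1122*2 = -2244)
J = 2248 (J = 4 - 1*(-2244) = 4 + 2244 = 2248)
1/J = 1/2248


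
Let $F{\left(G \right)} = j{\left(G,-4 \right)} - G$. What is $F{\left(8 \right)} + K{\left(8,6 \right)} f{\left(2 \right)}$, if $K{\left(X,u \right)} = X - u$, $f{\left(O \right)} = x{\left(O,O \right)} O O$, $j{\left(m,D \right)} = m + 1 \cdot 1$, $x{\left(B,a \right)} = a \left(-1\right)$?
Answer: $-15$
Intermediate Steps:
$x{\left(B,a \right)} = - a$
$j{\left(m,D \right)} = 1 + m$ ($j{\left(m,D \right)} = m + 1 = 1 + m$)
$f{\left(O \right)} = - O^{3}$ ($f{\left(O \right)} = - O O O = - O^{2} O = - O^{3}$)
$F{\left(G \right)} = 1$ ($F{\left(G \right)} = \left(1 + G\right) - G = 1$)
$F{\left(8 \right)} + K{\left(8,6 \right)} f{\left(2 \right)} = 1 + \left(8 - 6\right) \left(- 2^{3}\right) = 1 + \left(8 - 6\right) \left(\left(-1\right) 8\right) = 1 + 2 \left(-8\right) = 1 - 16 = -15$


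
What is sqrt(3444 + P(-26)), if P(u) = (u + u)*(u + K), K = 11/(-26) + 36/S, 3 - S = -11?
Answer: sqrt(229530)/7 ≈ 68.442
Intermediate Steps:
S = 14 (S = 3 - 1*(-11) = 3 + 11 = 14)
K = 391/182 (K = 11/(-26) + 36/14 = 11*(-1/26) + 36*(1/14) = -11/26 + 18/7 = 391/182 ≈ 2.1483)
P(u) = 2*u*(391/182 + u) (P(u) = (u + u)*(u + 391/182) = (2*u)*(391/182 + u) = 2*u*(391/182 + u))
sqrt(3444 + P(-26)) = sqrt(3444 + (1/91)*(-26)*(391 + 182*(-26))) = sqrt(3444 + (1/91)*(-26)*(391 - 4732)) = sqrt(3444 + (1/91)*(-26)*(-4341)) = sqrt(3444 + 8682/7) = sqrt(32790/7) = sqrt(229530)/7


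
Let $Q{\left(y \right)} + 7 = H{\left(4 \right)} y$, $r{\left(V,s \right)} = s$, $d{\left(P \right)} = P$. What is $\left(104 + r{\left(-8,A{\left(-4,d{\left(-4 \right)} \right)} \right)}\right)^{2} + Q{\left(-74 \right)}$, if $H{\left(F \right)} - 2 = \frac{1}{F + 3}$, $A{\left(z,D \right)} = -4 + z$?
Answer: $\frac{63353}{7} \approx 9050.4$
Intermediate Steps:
$H{\left(F \right)} = 2 + \frac{1}{3 + F}$ ($H{\left(F \right)} = 2 + \frac{1}{F + 3} = 2 + \frac{1}{3 + F}$)
$Q{\left(y \right)} = -7 + \frac{15 y}{7}$ ($Q{\left(y \right)} = -7 + \frac{7 + 2 \cdot 4}{3 + 4} y = -7 + \frac{7 + 8}{7} y = -7 + \frac{1}{7} \cdot 15 y = -7 + \frac{15 y}{7}$)
$\left(104 + r{\left(-8,A{\left(-4,d{\left(-4 \right)} \right)} \right)}\right)^{2} + Q{\left(-74 \right)} = \left(104 - 8\right)^{2} + \left(-7 + \frac{15}{7} \left(-74\right)\right) = \left(104 - 8\right)^{2} - \frac{1159}{7} = 96^{2} - \frac{1159}{7} = 9216 - \frac{1159}{7} = \frac{63353}{7}$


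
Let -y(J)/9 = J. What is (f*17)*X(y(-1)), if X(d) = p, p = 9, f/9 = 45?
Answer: 61965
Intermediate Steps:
f = 405 (f = 9*45 = 405)
y(J) = -9*J
X(d) = 9
(f*17)*X(y(-1)) = (405*17)*9 = 6885*9 = 61965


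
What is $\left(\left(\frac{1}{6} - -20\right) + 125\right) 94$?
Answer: $\frac{40937}{3} \approx 13646.0$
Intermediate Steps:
$\left(\left(\frac{1}{6} - -20\right) + 125\right) 94 = \left(\left(\frac{1}{6} + 20\right) + 125\right) 94 = \left(\frac{121}{6} + 125\right) 94 = \frac{871}{6} \cdot 94 = \frac{40937}{3}$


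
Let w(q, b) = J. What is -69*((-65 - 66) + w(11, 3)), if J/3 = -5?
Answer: 10074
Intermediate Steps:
J = -15 (J = 3*(-5) = -15)
w(q, b) = -15
-69*((-65 - 66) + w(11, 3)) = -69*((-65 - 66) - 15) = -69*(-131 - 15) = -69*(-146) = 10074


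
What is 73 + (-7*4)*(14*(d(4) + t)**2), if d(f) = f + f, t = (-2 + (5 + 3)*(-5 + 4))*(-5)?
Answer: -1318615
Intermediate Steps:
t = 50 (t = (-2 + 8*(-1))*(-5) = (-2 - 8)*(-5) = -10*(-5) = 50)
d(f) = 2*f
73 + (-7*4)*(14*(d(4) + t)**2) = 73 + (-7*4)*(14*(2*4 + 50)**2) = 73 - 392*(8 + 50)**2 = 73 - 392*58**2 = 73 - 392*3364 = 73 - 28*47096 = 73 - 1318688 = -1318615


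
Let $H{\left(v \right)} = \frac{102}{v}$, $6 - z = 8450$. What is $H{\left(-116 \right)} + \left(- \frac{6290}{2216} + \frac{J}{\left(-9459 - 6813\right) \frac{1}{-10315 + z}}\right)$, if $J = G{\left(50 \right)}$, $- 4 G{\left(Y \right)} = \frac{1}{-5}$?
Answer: $- \frac{3189497731}{871419840} \approx -3.6601$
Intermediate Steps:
$z = -8444$ ($z = 6 - 8450 = -8444$)
$G{\left(Y \right)} = \frac{1}{20}$ ($G{\left(Y \right)} = - \frac{1}{4 \left(-5\right)} = \left(- \frac{1}{4}\right) \left(- \frac{1}{5}\right) = \frac{1}{20}$)
$J = \frac{1}{20} \approx 0.05$
$H{\left(-116 \right)} + \left(- \frac{6290}{2216} + \frac{J}{\left(-9459 - 6813\right) \frac{1}{-10315 + z}}\right) = \frac{102}{-116} + \left(- \frac{6290}{2216} + \frac{1}{20 \frac{-9459 - 6813}{-10315 - 8444}}\right) = 102 \left(- \frac{1}{116}\right) + \left(\left(-6290\right) \frac{1}{2216} + \frac{1}{20 \left(- \frac{16272}{-18759}\right)}\right) = - \frac{51}{58} - \left(\frac{3145}{1108} - \frac{1}{20 \left(\left(-16272\right) \left(- \frac{1}{18759}\right)\right)}\right) = - \frac{51}{58} - \left(\frac{3145}{1108} - \frac{1}{20 \cdot \frac{5424}{6253}}\right) = - \frac{51}{58} + \left(- \frac{3145}{1108} + \frac{1}{20} \cdot \frac{6253}{5424}\right) = - \frac{51}{58} + \left(- \frac{3145}{1108} + \frac{6253}{108480}\right) = - \frac{51}{58} - \frac{83560319}{30048960} = - \frac{3189497731}{871419840}$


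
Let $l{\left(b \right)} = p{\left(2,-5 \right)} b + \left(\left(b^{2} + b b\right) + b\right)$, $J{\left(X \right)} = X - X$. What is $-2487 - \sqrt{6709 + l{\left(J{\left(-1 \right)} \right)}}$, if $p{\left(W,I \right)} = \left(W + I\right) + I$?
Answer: $-2487 - \sqrt{6709} \approx -2568.9$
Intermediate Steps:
$J{\left(X \right)} = 0$
$p{\left(W,I \right)} = W + 2 I$ ($p{\left(W,I \right)} = \left(I + W\right) + I = W + 2 I$)
$l{\left(b \right)} = - 7 b + 2 b^{2}$ ($l{\left(b \right)} = \left(2 + 2 \left(-5\right)\right) b + \left(\left(b^{2} + b b\right) + b\right) = \left(2 - 10\right) b + \left(\left(b^{2} + b^{2}\right) + b\right) = - 8 b + \left(2 b^{2} + b\right) = - 8 b + \left(b + 2 b^{2}\right) = - 7 b + 2 b^{2}$)
$-2487 - \sqrt{6709 + l{\left(J{\left(-1 \right)} \right)}} = -2487 - \sqrt{6709 + 0 \left(-7 + 2 \cdot 0\right)} = -2487 - \sqrt{6709 + 0 \left(-7 + 0\right)} = -2487 - \sqrt{6709 + 0 \left(-7\right)} = -2487 - \sqrt{6709 + 0} = -2487 - \sqrt{6709}$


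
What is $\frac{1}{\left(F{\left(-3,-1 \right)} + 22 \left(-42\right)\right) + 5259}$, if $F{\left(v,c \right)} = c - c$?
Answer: $\frac{1}{4335} \approx 0.00023068$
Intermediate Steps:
$F{\left(v,c \right)} = 0$
$\frac{1}{\left(F{\left(-3,-1 \right)} + 22 \left(-42\right)\right) + 5259} = \frac{1}{\left(0 + 22 \left(-42\right)\right) + 5259} = \frac{1}{\left(0 - 924\right) + 5259} = \frac{1}{-924 + 5259} = \frac{1}{4335}$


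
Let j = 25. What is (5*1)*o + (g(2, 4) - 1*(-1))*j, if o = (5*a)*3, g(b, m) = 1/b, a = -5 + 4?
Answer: -75/2 ≈ -37.500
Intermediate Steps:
a = -1
o = -15 (o = (5*(-1))*3 = -5*3 = -15)
(5*1)*o + (g(2, 4) - 1*(-1))*j = (5*1)*(-15) + (1/2 - 1*(-1))*25 = 5*(-15) + (½ + 1)*25 = -75 + (3/2)*25 = -75 + 75/2 = -75/2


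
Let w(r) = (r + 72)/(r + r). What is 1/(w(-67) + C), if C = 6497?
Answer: 134/870593 ≈ 0.00015392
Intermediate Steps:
w(r) = (72 + r)/(2*r) (w(r) = (72 + r)/((2*r)) = (72 + r)*(1/(2*r)) = (72 + r)/(2*r))
1/(w(-67) + C) = 1/((½)*(72 - 67)/(-67) + 6497) = 1/((½)*(-1/67)*5 + 6497) = 1/(-5/134 + 6497) = 1/(870593/134) = 134/870593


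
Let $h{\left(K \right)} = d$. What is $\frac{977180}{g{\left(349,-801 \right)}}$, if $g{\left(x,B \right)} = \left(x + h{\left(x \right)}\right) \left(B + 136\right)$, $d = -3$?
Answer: $- \frac{97718}{23009} \approx -4.2469$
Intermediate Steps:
$h{\left(K \right)} = -3$
$g{\left(x,B \right)} = \left(-3 + x\right) \left(136 + B\right)$ ($g{\left(x,B \right)} = \left(x - 3\right) \left(B + 136\right) = \left(-3 + x\right) \left(136 + B\right)$)
$\frac{977180}{g{\left(349,-801 \right)}} = \frac{977180}{-408 - -2403 + 136 \cdot 349 - 279549} = \frac{977180}{-408 + 2403 + 47464 - 279549} = \frac{977180}{-230090} = 977180 \left(- \frac{1}{230090}\right) = - \frac{97718}{23009}$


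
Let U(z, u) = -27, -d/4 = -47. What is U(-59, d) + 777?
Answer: 750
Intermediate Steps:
d = 188 (d = -4*(-47) = 188)
U(-59, d) + 777 = -27 + 777 = 750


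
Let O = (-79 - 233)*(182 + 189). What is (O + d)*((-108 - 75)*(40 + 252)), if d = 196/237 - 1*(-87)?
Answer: 488269829108/79 ≈ 6.1806e+9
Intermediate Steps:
d = 20815/237 (d = 196*(1/237) + 87 = 196/237 + 87 = 20815/237 ≈ 87.827)
O = -115752 (O = -312*371 = -115752)
(O + d)*((-108 - 75)*(40 + 252)) = (-115752 + 20815/237)*((-108 - 75)*(40 + 252)) = -(-1672156949)*292/79 = -27412409/237*(-53436) = 488269829108/79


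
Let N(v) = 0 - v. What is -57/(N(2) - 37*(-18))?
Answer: -57/664 ≈ -0.085843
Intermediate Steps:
N(v) = -v
-57/(N(2) - 37*(-18)) = -57/(-1*2 - 37*(-18)) = -57/(-2 + 666) = -57/664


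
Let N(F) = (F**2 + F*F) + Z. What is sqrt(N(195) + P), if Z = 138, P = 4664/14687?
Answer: 86*sqrt(2222069665)/14687 ≈ 276.02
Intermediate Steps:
P = 4664/14687 (P = 4664*(1/14687) = 4664/14687 ≈ 0.31756)
N(F) = 138 + 2*F**2 (N(F) = (F**2 + F*F) + 138 = (F**2 + F**2) + 138 = 2*F**2 + 138 = 138 + 2*F**2)
sqrt(N(195) + P) = sqrt((138 + 2*195**2) + 4664/14687) = sqrt((138 + 2*38025) + 4664/14687) = sqrt((138 + 76050) + 4664/14687) = sqrt(76188 + 4664/14687) = sqrt(1118977820/14687) = 86*sqrt(2222069665)/14687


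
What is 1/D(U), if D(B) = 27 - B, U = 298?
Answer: -1/271 ≈ -0.0036900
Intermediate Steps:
1/D(U) = 1/(27 - 1*298) = 1/(27 - 298) = 1/(-271) = -1/271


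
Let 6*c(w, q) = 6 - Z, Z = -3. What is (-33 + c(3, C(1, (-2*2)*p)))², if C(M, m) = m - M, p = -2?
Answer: 3969/4 ≈ 992.25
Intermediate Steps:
c(w, q) = 3/2 (c(w, q) = (6 - 1*(-3))/6 = (6 + 3)/6 = (⅙)*9 = 3/2)
(-33 + c(3, C(1, (-2*2)*p)))² = (-33 + 3/2)² = (-63/2)² = 3969/4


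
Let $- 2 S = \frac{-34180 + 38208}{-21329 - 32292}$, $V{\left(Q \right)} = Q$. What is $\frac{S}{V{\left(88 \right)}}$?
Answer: $\frac{1007}{2359324} \approx 0.00042682$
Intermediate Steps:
$S = \frac{2014}{53621}$ ($S = - \frac{\left(-34180 + 38208\right) \frac{1}{-21329 - 32292}}{2} = - \frac{4028 \frac{1}{-53621}}{2} = - \frac{4028 \left(- \frac{1}{53621}\right)}{2} = \left(- \frac{1}{2}\right) \left(- \frac{4028}{53621}\right) = \frac{2014}{53621} \approx 0.03756$)
$\frac{S}{V{\left(88 \right)}} = \frac{2014}{53621 \cdot 88} = \frac{2014}{53621} \cdot \frac{1}{88} = \frac{1007}{2359324}$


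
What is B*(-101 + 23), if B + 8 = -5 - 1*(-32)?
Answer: -1482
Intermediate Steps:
B = 19 (B = -8 + (-5 - 1*(-32)) = -8 + (-5 + 32) = -8 + 27 = 19)
B*(-101 + 23) = 19*(-101 + 23) = 19*(-78) = -1482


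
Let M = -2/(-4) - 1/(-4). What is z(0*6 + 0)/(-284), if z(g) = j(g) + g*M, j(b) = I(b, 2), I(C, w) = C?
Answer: 0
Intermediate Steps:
j(b) = b
M = 3/4 (M = -2*(-1/4) - 1*(-1/4) = 1/2 + 1/4 = 3/4 ≈ 0.75000)
z(g) = 7*g/4 (z(g) = g + g*(3/4) = g + 3*g/4 = 7*g/4)
z(0*6 + 0)/(-284) = (7*(0*6 + 0)/4)/(-284) = (7*(0 + 0)/4)*(-1/284) = ((7/4)*0)*(-1/284) = 0*(-1/284) = 0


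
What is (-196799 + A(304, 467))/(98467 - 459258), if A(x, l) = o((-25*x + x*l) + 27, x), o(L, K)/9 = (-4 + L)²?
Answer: -162548271130/360791 ≈ -4.5053e+5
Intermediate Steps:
o(L, K) = 9*(-4 + L)²
A(x, l) = 9*(23 - 25*x + l*x)² (A(x, l) = 9*(-4 + ((-25*x + x*l) + 27))² = 9*(-4 + ((-25*x + l*x) + 27))² = 9*(-4 + (27 - 25*x + l*x))² = 9*(23 - 25*x + l*x)²)
(-196799 + A(304, 467))/(98467 - 459258) = (-196799 + 9*(23 - 25*304 + 467*304)²)/(98467 - 459258) = (-196799 + 9*(23 - 7600 + 141968)²)/(-360791) = (-196799 + 9*134391²)*(-1/360791) = (-196799 + 9*18060940881)*(-1/360791) = (-196799 + 162548467929)*(-1/360791) = 162548271130*(-1/360791) = -162548271130/360791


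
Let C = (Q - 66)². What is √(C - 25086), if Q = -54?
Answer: I*√10686 ≈ 103.37*I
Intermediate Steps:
C = 14400 (C = (-54 - 66)² = (-120)² = 14400)
√(C - 25086) = √(14400 - 25086) = √(-10686) = I*√10686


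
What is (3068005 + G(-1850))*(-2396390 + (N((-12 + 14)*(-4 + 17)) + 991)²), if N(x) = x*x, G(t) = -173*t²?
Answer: -225301280313005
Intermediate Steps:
N(x) = x²
(3068005 + G(-1850))*(-2396390 + (N((-12 + 14)*(-4 + 17)) + 991)²) = (3068005 - 173*(-1850)²)*(-2396390 + (((-12 + 14)*(-4 + 17))² + 991)²) = (3068005 - 173*3422500)*(-2396390 + ((2*13)² + 991)²) = (3068005 - 592092500)*(-2396390 + (26² + 991)²) = -589024495*(-2396390 + (676 + 991)²) = -589024495*(-2396390 + 1667²) = -589024495*(-2396390 + 2778889) = -589024495*382499 = -225301280313005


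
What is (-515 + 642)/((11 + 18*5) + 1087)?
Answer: 127/1188 ≈ 0.10690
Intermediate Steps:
(-515 + 642)/((11 + 18*5) + 1087) = 127/((11 + 90) + 1087) = 127/(101 + 1087) = 127/1188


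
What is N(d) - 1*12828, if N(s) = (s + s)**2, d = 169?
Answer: 101416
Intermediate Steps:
N(s) = 4*s**2 (N(s) = (2*s)**2 = 4*s**2)
N(d) - 1*12828 = 4*169**2 - 1*12828 = 4*28561 - 12828 = 114244 - 12828 = 101416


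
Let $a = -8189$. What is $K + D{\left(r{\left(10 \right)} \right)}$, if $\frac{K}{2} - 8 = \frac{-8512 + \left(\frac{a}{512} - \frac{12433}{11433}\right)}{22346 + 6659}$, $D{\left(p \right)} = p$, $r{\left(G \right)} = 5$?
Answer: $\frac{346566220031}{16978645248} \approx 20.412$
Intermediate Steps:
$K = \frac{261672993791}{16978645248}$ ($K = 16 + 2 \frac{-8512 - \left(\frac{8189}{512} + \frac{12433}{11433}\right)}{22346 + 6659} = 16 + 2 \frac{-8512 - \frac{99990533}{5853696}}{29005} = 16 + 2 \left(-8512 - \frac{99990533}{5853696}\right) \frac{1}{29005} = 16 + 2 \left(\left(- \frac{49926650885}{5853696}\right) \frac{1}{29005}\right) = 16 + 2 \left(- \frac{9985330177}{33957290496}\right) = 16 - \frac{9985330177}{16978645248} = \frac{261672993791}{16978645248} \approx 15.412$)
$K + D{\left(r{\left(10 \right)} \right)} = \frac{261672993791}{16978645248} + 5 = \frac{346566220031}{16978645248}$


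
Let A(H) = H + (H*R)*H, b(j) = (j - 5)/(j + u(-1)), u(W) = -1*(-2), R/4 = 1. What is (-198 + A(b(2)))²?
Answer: 154449/4 ≈ 38612.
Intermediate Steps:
R = 4 (R = 4*1 = 4)
u(W) = 2
b(j) = (-5 + j)/(2 + j) (b(j) = (j - 5)/(j + 2) = (-5 + j)/(2 + j))
A(H) = H + 4*H² (A(H) = H + (H*4)*H = H + (4*H)*H = H + 4*H²)
(-198 + A(b(2)))² = (-198 + ((-5 + 2)/(2 + 2))*(1 + 4*((-5 + 2)/(2 + 2))))² = (-198 + (-3/4)*(1 + 4*(-3/4)))² = (-198 + ((¼)*(-3))*(1 + 4*((¼)*(-3))))² = (-198 - 3*(1 + 4*(-¾))/4)² = (-198 - 3*(1 - 3)/4)² = (-198 - ¾*(-2))² = (-198 + 3/2)² = (-393/2)² = 154449/4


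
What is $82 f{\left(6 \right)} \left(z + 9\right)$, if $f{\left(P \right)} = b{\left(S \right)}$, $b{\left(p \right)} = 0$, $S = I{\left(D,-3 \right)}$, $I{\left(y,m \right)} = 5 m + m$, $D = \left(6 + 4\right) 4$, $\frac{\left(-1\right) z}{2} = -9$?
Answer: $0$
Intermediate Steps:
$z = 18$ ($z = \left(-2\right) \left(-9\right) = 18$)
$D = 40$ ($D = 10 \cdot 4 = 40$)
$I{\left(y,m \right)} = 6 m$
$S = -18$ ($S = 6 \left(-3\right) = -18$)
$f{\left(P \right)} = 0$
$82 f{\left(6 \right)} \left(z + 9\right) = 82 \cdot 0 \left(18 + 9\right) = 82 \cdot 0 \cdot 27 = 82 \cdot 0 = 0$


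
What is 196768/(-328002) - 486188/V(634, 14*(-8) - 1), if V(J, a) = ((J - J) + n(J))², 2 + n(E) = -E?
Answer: -9960937721/5528145708 ≈ -1.8019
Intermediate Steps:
n(E) = -2 - E
V(J, a) = (-2 - J)² (V(J, a) = ((J - J) + (-2 - J))² = (0 + (-2 - J))² = (-2 - J)²)
196768/(-328002) - 486188/V(634, 14*(-8) - 1) = 196768/(-328002) - 486188/(2 + 634)² = 196768*(-1/328002) - 486188/(636²) = -98384/164001 - 486188/404496 = -98384/164001 - 486188*1/404496 = -98384/164001 - 121547/101124 = -9960937721/5528145708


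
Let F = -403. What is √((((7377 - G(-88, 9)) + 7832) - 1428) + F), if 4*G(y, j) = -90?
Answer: √53602/2 ≈ 115.76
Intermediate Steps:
G(y, j) = -45/2 (G(y, j) = (¼)*(-90) = -45/2)
√((((7377 - G(-88, 9)) + 7832) - 1428) + F) = √((((7377 - 1*(-45/2)) + 7832) - 1428) - 403) = √((((7377 + 45/2) + 7832) - 1428) - 403) = √(((14799/2 + 7832) - 1428) - 403) = √((30463/2 - 1428) - 403) = √(27607/2 - 403) = √(26801/2) = √53602/2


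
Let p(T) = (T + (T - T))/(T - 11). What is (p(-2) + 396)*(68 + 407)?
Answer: 2446250/13 ≈ 1.8817e+5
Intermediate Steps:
p(T) = T/(-11 + T) (p(T) = (T + 0)/(-11 + T) = T/(-11 + T))
(p(-2) + 396)*(68 + 407) = (-2/(-11 - 2) + 396)*(68 + 407) = (-2/(-13) + 396)*475 = (-2*(-1/13) + 396)*475 = (2/13 + 396)*475 = (5150/13)*475 = 2446250/13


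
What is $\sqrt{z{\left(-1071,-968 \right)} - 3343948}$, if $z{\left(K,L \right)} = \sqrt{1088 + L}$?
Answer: $\sqrt{-3343948 + 2 \sqrt{30}} \approx 1828.6 i$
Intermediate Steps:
$\sqrt{z{\left(-1071,-968 \right)} - 3343948} = \sqrt{\sqrt{1088 - 968} - 3343948} = \sqrt{\sqrt{120} - 3343948} = \sqrt{2 \sqrt{30} - 3343948} = \sqrt{-3343948 + 2 \sqrt{30}}$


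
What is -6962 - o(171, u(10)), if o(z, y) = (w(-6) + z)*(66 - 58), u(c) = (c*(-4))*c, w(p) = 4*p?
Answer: -8138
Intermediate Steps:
u(c) = -4*c**2 (u(c) = (-4*c)*c = -4*c**2)
o(z, y) = -192 + 8*z (o(z, y) = (4*(-6) + z)*(66 - 58) = (-24 + z)*8 = -192 + 8*z)
-6962 - o(171, u(10)) = -6962 - (-192 + 8*171) = -6962 - (-192 + 1368) = -6962 - 1*1176 = -6962 - 1176 = -8138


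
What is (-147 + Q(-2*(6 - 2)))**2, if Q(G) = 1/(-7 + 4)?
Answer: 195364/9 ≈ 21707.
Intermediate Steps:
Q(G) = -1/3 (Q(G) = 1/(-3) = -1/3)
(-147 + Q(-2*(6 - 2)))**2 = (-147 - 1/3)**2 = (-442/3)**2 = 195364/9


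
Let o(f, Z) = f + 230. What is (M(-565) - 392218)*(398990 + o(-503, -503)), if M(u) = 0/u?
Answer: -156383984306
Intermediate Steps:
M(u) = 0
o(f, Z) = 230 + f
(M(-565) - 392218)*(398990 + o(-503, -503)) = (0 - 392218)*(398990 + (230 - 503)) = -392218*(398990 - 273) = -392218*398717 = -156383984306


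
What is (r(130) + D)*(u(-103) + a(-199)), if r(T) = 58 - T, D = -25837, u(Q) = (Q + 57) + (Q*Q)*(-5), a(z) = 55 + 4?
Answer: 1374006088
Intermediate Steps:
a(z) = 59
u(Q) = 57 + Q - 5*Q² (u(Q) = (57 + Q) + Q²*(-5) = (57 + Q) - 5*Q² = 57 + Q - 5*Q²)
(r(130) + D)*(u(-103) + a(-199)) = ((58 - 1*130) - 25837)*((57 - 103 - 5*(-103)²) + 59) = ((58 - 130) - 25837)*((57 - 103 - 5*10609) + 59) = (-72 - 25837)*((57 - 103 - 53045) + 59) = -25909*(-53091 + 59) = -25909*(-53032) = 1374006088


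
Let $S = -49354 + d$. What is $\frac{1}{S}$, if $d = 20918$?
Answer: $- \frac{1}{28436} \approx -3.5167 \cdot 10^{-5}$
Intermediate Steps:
$S = -28436$ ($S = -49354 + 20918 = -28436$)
$\frac{1}{S} = \frac{1}{-28436} = - \frac{1}{28436}$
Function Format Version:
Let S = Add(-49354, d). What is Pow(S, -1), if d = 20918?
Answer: Rational(-1, 28436) ≈ -3.5167e-5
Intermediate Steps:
S = -28436 (S = Add(-49354, 20918) = -28436)
Pow(S, -1) = Pow(-28436, -1) = Rational(-1, 28436)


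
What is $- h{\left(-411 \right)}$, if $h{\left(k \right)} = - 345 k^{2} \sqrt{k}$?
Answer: $58277745 i \sqrt{411} \approx 1.1815 \cdot 10^{9} i$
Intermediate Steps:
$h{\left(k \right)} = - 345 k^{\frac{5}{2}}$
$- h{\left(-411 \right)} = - \left(-345\right) \left(-411\right)^{\frac{5}{2}} = - \left(-345\right) 168921 i \sqrt{411} = - \left(-58277745\right) i \sqrt{411} = 58277745 i \sqrt{411}$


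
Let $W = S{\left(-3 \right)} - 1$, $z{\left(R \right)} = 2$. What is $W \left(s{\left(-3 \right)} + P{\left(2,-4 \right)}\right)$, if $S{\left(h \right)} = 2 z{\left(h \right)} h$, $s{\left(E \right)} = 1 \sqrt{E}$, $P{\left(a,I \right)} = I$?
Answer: $52 - 13 i \sqrt{3} \approx 52.0 - 22.517 i$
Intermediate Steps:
$s{\left(E \right)} = \sqrt{E}$
$S{\left(h \right)} = 4 h$ ($S{\left(h \right)} = 2 \cdot 2 h = 4 h$)
$W = -13$ ($W = 4 \left(-3\right) - 1 = -12 - 1 = -13$)
$W \left(s{\left(-3 \right)} + P{\left(2,-4 \right)}\right) = - 13 \left(\sqrt{-3} - 4\right) = - 13 \left(i \sqrt{3} - 4\right) = - 13 \left(-4 + i \sqrt{3}\right) = 52 - 13 i \sqrt{3}$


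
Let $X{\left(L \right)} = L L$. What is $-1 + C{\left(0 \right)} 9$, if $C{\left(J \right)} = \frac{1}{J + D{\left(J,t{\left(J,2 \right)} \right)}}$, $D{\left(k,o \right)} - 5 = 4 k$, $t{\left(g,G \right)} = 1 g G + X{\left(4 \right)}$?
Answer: $\frac{4}{5} \approx 0.8$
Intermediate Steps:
$X{\left(L \right)} = L^{2}$
$t{\left(g,G \right)} = 16 + G g$ ($t{\left(g,G \right)} = 1 g G + 4^{2} = g G + 16 = G g + 16 = 16 + G g$)
$D{\left(k,o \right)} = 5 + 4 k$
$C{\left(J \right)} = \frac{1}{5 + 5 J}$ ($C{\left(J \right)} = \frac{1}{J + \left(5 + 4 J\right)} = \frac{1}{5 + 5 J}$)
$-1 + C{\left(0 \right)} 9 = -1 + \frac{1}{5 \left(1 + 0\right)} 9 = -1 + \frac{1}{5 \cdot 1} \cdot 9 = -1 + \frac{1}{5} \cdot 1 \cdot 9 = -1 + \frac{1}{5} \cdot 9 = -1 + \frac{9}{5} = \frac{4}{5}$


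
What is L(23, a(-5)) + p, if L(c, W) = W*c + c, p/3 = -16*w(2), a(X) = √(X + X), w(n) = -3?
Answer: 167 + 23*I*√10 ≈ 167.0 + 72.732*I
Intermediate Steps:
a(X) = √2*√X (a(X) = √(2*X) = √2*√X)
p = 144 (p = 3*(-16*(-3)) = 3*48 = 144)
L(c, W) = c + W*c
L(23, a(-5)) + p = 23*(1 + √2*√(-5)) + 144 = 23*(1 + √2*(I*√5)) + 144 = 23*(1 + I*√10) + 144 = (23 + 23*I*√10) + 144 = 167 + 23*I*√10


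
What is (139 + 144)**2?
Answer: 80089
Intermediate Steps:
(139 + 144)**2 = 283**2 = 80089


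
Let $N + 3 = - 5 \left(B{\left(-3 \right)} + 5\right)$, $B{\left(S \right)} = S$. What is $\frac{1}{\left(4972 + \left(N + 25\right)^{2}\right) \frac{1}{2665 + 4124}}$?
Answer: $\frac{6789}{5116} \approx 1.327$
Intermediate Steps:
$N = -13$ ($N = -3 - 5 \left(-3 + 5\right) = -3 - 10 = -13$)
$\frac{1}{\left(4972 + \left(N + 25\right)^{2}\right) \frac{1}{2665 + 4124}} = \frac{1}{\left(4972 + \left(-13 + 25\right)^{2}\right) \frac{1}{2665 + 4124}} = \frac{1}{\left(4972 + 12^{2}\right) \frac{1}{6789}} = \frac{1}{\left(4972 + 144\right) \frac{1}{6789}} = \frac{1}{5116 \cdot \frac{1}{6789}} = \frac{1}{\frac{5116}{6789}} = \frac{6789}{5116}$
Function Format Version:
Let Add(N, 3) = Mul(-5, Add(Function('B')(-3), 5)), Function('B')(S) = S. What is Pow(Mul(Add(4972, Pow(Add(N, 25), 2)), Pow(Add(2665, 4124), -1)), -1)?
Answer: Rational(6789, 5116) ≈ 1.3270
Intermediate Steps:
N = -13 (N = Add(-3, Mul(-5, Add(-3, 5))) = Add(-3, Mul(-5, 2)) = Add(-3, -10) = -13)
Pow(Mul(Add(4972, Pow(Add(N, 25), 2)), Pow(Add(2665, 4124), -1)), -1) = Pow(Mul(Add(4972, Pow(Add(-13, 25), 2)), Pow(Add(2665, 4124), -1)), -1) = Pow(Mul(Add(4972, Pow(12, 2)), Pow(6789, -1)), -1) = Pow(Mul(Add(4972, 144), Rational(1, 6789)), -1) = Pow(Mul(5116, Rational(1, 6789)), -1) = Pow(Rational(5116, 6789), -1) = Rational(6789, 5116)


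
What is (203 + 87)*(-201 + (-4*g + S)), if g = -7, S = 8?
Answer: -47850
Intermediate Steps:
(203 + 87)*(-201 + (-4*g + S)) = (203 + 87)*(-201 + (-4*(-7) + 8)) = 290*(-201 + (28 + 8)) = 290*(-201 + 36) = 290*(-165) = -47850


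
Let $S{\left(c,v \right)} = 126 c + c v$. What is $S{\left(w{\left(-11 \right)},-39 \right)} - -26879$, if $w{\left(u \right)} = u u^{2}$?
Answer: $-88918$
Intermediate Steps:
$w{\left(u \right)} = u^{3}$
$S{\left(w{\left(-11 \right)},-39 \right)} - -26879 = \left(-11\right)^{3} \left(126 - 39\right) - -26879 = \left(-1331\right) 87 + 26879 = -115797 + 26879 = -88918$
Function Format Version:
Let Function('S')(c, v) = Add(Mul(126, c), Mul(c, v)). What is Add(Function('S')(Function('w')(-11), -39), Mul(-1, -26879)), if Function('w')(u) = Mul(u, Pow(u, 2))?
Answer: -88918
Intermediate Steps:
Function('w')(u) = Pow(u, 3)
Add(Function('S')(Function('w')(-11), -39), Mul(-1, -26879)) = Add(Mul(Pow(-11, 3), Add(126, -39)), Mul(-1, -26879)) = Add(Mul(-1331, 87), 26879) = Add(-115797, 26879) = -88918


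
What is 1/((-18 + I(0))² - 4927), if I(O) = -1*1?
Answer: -1/4566 ≈ -0.00021901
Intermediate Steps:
I(O) = -1
1/((-18 + I(0))² - 4927) = 1/((-18 - 1)² - 4927) = 1/((-19)² - 4927) = 1/(361 - 4927) = 1/(-4566) = -1/4566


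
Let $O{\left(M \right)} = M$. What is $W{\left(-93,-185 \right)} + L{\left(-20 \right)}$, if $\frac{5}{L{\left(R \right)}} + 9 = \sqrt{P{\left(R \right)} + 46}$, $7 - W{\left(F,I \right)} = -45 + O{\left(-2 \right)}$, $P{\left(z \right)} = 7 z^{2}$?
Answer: $\frac{29871}{553} + \frac{\sqrt{2846}}{553} \approx 54.113$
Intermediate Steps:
$W{\left(F,I \right)} = 54$ ($W{\left(F,I \right)} = 7 - \left(-45 - 2\right) = 7 - -47 = 7 + 47 = 54$)
$L{\left(R \right)} = \frac{5}{-9 + \sqrt{46 + 7 R^{2}}}$ ($L{\left(R \right)} = \frac{5}{-9 + \sqrt{7 R^{2} + 46}} = \frac{5}{-9 + \sqrt{46 + 7 R^{2}}}$)
$W{\left(-93,-185 \right)} + L{\left(-20 \right)} = 54 + \frac{5}{-9 + \sqrt{46 + 7 \left(-20\right)^{2}}} = 54 + \frac{5}{-9 + \sqrt{46 + 7 \cdot 400}} = 54 + \frac{5}{-9 + \sqrt{46 + 2800}} = 54 + \frac{5}{-9 + \sqrt{2846}}$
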